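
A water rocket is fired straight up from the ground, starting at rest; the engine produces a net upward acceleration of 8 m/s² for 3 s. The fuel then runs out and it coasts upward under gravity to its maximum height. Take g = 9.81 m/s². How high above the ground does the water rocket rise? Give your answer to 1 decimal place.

Phase 1 (powered ascent): v₀ = 0 m/s, a = 8 m/s².
v = v₀ + at = 0 + (8)(3) = 24.0 m/s
Δx = v₀t + ½at² = 0·3 + 0.5·8·3² = 36.0 m

Phase 2 (coasting upward): v₀ = 24.0 m/s, a = -9.81 m/s².
v = v₀ + at → t = (0 − 24.0) / -9.81 = 2.45 s
v² = v₀² + 2aΔx → Δx = (0² − 24.0²)/(2·-9.81) = 29.4 m
Maximum height = 36.0 + 29.4 = 65.4 m

65.4 m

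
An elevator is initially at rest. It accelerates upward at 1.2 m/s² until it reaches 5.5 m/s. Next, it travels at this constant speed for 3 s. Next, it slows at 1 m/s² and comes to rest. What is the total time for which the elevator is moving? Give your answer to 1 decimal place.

13.1 s

Phase 1 (accelerating): v₀ = 0 m/s, a = 1.2 m/s².
v = v₀ + at → t = (5.5 − 0) / 1.2 = 4.58 s
v² = v₀² + 2aΔx → Δx = (5.5² − 0²)/(2·1.2) = 12.6 m

Phase 2 (constant speed): v₀ = 5.50 m/s, a = 0 m/s².
v = v₀ + at = 5.50 + (0)(3) = 5.50 m/s
Δx = v₀t + ½at² = 5.50·3 + 0.5·0·3² = 16.5 m

Phase 3 (decelerating): v₀ = 5.50 m/s, a = -1 m/s².
v = v₀ + at → t = (0 − 5.50) / -1 = 5.50 s
v² = v₀² + 2aΔx → Δx = (0² − 5.50²)/(2·-1) = 15.1 m
Total time = 4.58 + 3.00 + 5.50 = 13.1 s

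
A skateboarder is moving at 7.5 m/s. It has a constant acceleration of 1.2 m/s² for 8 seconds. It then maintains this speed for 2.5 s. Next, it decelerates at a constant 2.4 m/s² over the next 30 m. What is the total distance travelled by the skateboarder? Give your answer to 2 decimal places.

171.15 m

Phase 1 (accelerating): v₀ = 7.50 m/s, a = 1.2 m/s².
v = v₀ + at = 7.50 + (1.2)(8) = 17.1 m/s
Δx = v₀t + ½at² = 7.50·8 + 0.5·1.2·8² = 98.4 m

Phase 2 (constant speed): v₀ = 17.1 m/s, a = 0 m/s².
v = v₀ + at = 17.1 + (0)(2.5) = 17.1 m/s
Δx = v₀t + ½at² = 17.1·2.5 + 0.5·0·2.5² = 42.8 m

Phase 3 (decelerating): v₀ = 17.1 m/s, a = -2.4 m/s².
v² = v₀² + 2aΔx = 17.1² + 2·-2.4·30 = 148 → v = 12.2 m/s
t = (v − v₀)/a = (12.2 − 17.1)/-2.4 = 2.05 s
Total distance = 98.4 + 42.8 + 30.0 = 171 m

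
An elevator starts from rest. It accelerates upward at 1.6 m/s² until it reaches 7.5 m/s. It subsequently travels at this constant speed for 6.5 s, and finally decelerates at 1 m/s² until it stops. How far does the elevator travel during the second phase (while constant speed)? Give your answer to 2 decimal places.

Phase 1 (accelerating): v₀ = 0 m/s, a = 1.6 m/s².
v = v₀ + at → t = (7.5 − 0) / 1.6 = 4.69 s
v² = v₀² + 2aΔx → Δx = (7.5² − 0²)/(2·1.6) = 17.6 m

Phase 2 (constant speed): v₀ = 7.50 m/s, a = 0 m/s².
v = v₀ + at = 7.50 + (0)(6.5) = 7.50 m/s
Δx = v₀t + ½at² = 7.50·6.5 + 0.5·0·6.5² = 48.8 m
Distance in phase 2 = 48.8 m

48.75 m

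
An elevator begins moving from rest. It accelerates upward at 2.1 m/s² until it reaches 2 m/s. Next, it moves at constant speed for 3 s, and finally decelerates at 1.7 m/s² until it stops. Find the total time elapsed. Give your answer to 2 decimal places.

Phase 1 (accelerating): v₀ = 0 m/s, a = 2.1 m/s².
v = v₀ + at → t = (2 − 0) / 2.1 = 0.952 s
v² = v₀² + 2aΔx → Δx = (2² − 0²)/(2·2.1) = 0.952 m

Phase 2 (constant speed): v₀ = 2.00 m/s, a = 0 m/s².
v = v₀ + at = 2.00 + (0)(3) = 2.00 m/s
Δx = v₀t + ½at² = 2.00·3 + 0.5·0·3² = 6.00 m

Phase 3 (decelerating): v₀ = 2.00 m/s, a = -1.7 m/s².
v = v₀ + at → t = (0 − 2.00) / -1.7 = 1.18 s
v² = v₀² + 2aΔx → Δx = (0² − 2.00²)/(2·-1.7) = 1.18 m
Total time = 0.952 + 3.00 + 1.18 = 5.13 s

5.13 s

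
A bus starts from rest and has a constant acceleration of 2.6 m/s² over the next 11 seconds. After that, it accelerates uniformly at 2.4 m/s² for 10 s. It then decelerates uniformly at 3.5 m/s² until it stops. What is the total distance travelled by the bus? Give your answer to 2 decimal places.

958.55 m

Phase 1 (accelerating): v₀ = 0 m/s, a = 2.6 m/s².
v = v₀ + at = 0 + (2.6)(11) = 28.6 m/s
Δx = v₀t + ½at² = 0·11 + 0.5·2.6·11² = 157 m

Phase 2 (accelerating): v₀ = 28.6 m/s, a = 2.4 m/s².
v = v₀ + at = 28.6 + (2.4)(10) = 52.6 m/s
Δx = v₀t + ½at² = 28.6·10 + 0.5·2.4·10² = 406 m

Phase 3 (decelerating): v₀ = 52.6 m/s, a = -3.5 m/s².
v = v₀ + at → t = (0 − 52.6) / -3.5 = 15.0 s
v² = v₀² + 2aΔx → Δx = (0² − 52.6²)/(2·-3.5) = 395 m
Total distance = 157 + 406 + 395 = 959 m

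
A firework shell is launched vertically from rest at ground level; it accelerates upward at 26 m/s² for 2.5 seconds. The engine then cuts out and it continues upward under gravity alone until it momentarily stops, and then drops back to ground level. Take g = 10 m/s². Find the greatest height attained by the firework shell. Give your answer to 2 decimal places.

Phase 1 (powered ascent): v₀ = 0 m/s, a = 26 m/s².
v = v₀ + at = 0 + (26)(2.5) = 65.0 m/s
Δx = v₀t + ½at² = 0·2.5 + 0.5·26·2.5² = 81.2 m

Phase 2 (coasting upward): v₀ = 65.0 m/s, a = -10 m/s².
v = v₀ + at → t = (0 − 65.0) / -10 = 6.50 s
v² = v₀² + 2aΔx → Δx = (0² − 65.0²)/(2·-10) = 211 m
Maximum height = 81.2 + 211 = 292 m

292.50 m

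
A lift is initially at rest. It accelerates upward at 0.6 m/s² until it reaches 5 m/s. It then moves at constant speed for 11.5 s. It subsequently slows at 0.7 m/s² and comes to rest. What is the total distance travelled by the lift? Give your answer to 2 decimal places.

96.19 m

Phase 1 (accelerating): v₀ = 0 m/s, a = 0.6 m/s².
v = v₀ + at → t = (5 − 0) / 0.6 = 8.33 s
v² = v₀² + 2aΔx → Δx = (5² − 0²)/(2·0.6) = 20.8 m

Phase 2 (constant speed): v₀ = 5.00 m/s, a = 0 m/s².
v = v₀ + at = 5.00 + (0)(11.5) = 5.00 m/s
Δx = v₀t + ½at² = 5.00·11.5 + 0.5·0·11.5² = 57.5 m

Phase 3 (decelerating): v₀ = 5.00 m/s, a = -0.7 m/s².
v = v₀ + at → t = (0 − 5.00) / -0.7 = 7.14 s
v² = v₀² + 2aΔx → Δx = (0² − 5.00²)/(2·-0.7) = 17.9 m
Total distance = 20.8 + 57.5 + 17.9 = 96.2 m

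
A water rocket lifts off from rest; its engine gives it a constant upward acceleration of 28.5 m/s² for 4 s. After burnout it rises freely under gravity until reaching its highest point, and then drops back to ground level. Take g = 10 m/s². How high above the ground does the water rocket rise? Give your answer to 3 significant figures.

Phase 1 (powered ascent): v₀ = 0 m/s, a = 28.5 m/s².
v = v₀ + at = 0 + (28.5)(4) = 114 m/s
Δx = v₀t + ½at² = 0·4 + 0.5·28.5·4² = 228 m

Phase 2 (coasting upward): v₀ = 114 m/s, a = -10 m/s².
v = v₀ + at → t = (0 − 114) / -10 = 11.4 s
v² = v₀² + 2aΔx → Δx = (0² − 114²)/(2·-10) = 650 m
Maximum height = 228 + 650 = 878 m

878 m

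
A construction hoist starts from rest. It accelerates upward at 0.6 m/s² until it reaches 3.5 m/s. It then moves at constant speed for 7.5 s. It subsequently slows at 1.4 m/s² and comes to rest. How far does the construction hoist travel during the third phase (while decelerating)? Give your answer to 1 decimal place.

Phase 1 (accelerating): v₀ = 0 m/s, a = 0.6 m/s².
v = v₀ + at → t = (3.5 − 0) / 0.6 = 5.83 s
v² = v₀² + 2aΔx → Δx = (3.5² − 0²)/(2·0.6) = 10.2 m

Phase 2 (constant speed): v₀ = 3.50 m/s, a = 0 m/s².
v = v₀ + at = 3.50 + (0)(7.5) = 3.50 m/s
Δx = v₀t + ½at² = 3.50·7.5 + 0.5·0·7.5² = 26.2 m

Phase 3 (decelerating): v₀ = 3.50 m/s, a = -1.4 m/s².
v = v₀ + at → t = (0 − 3.50) / -1.4 = 2.50 s
v² = v₀² + 2aΔx → Δx = (0² − 3.50²)/(2·-1.4) = 4.38 m
Distance in phase 3 = 4.38 m

4.4 m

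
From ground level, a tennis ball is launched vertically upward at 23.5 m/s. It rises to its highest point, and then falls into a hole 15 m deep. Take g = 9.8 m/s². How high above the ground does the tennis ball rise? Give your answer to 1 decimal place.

28.2 m

Phase 1 (rising): v₀ = 23.5 m/s, a = -9.8 m/s².
v = v₀ + at → t = (0 − 23.5) / -9.8 = 2.40 s
v² = v₀² + 2aΔx → Δx = (0² − 23.5²)/(2·-9.8) = 28.2 m
Maximum height = 28.2 m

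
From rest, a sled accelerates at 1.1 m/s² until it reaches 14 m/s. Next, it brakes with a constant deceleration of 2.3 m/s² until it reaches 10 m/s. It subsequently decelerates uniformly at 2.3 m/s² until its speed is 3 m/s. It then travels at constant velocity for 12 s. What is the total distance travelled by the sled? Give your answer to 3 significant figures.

166 m

Phase 1 (accelerating): v₀ = 0 m/s, a = 1.1 m/s².
v = v₀ + at → t = (14 − 0) / 1.1 = 12.7 s
v² = v₀² + 2aΔx → Δx = (14² − 0²)/(2·1.1) = 89.1 m

Phase 2 (decelerating): v₀ = 14.0 m/s, a = -2.3 m/s².
v = v₀ + at → t = (10 − 14.0) / -2.3 = 1.74 s
v² = v₀² + 2aΔx → Δx = (10² − 14.0²)/(2·-2.3) = 20.9 m

Phase 3 (decelerating): v₀ = 10.0 m/s, a = -2.3 m/s².
v = v₀ + at → t = (3 − 10.0) / -2.3 = 3.04 s
v² = v₀² + 2aΔx → Δx = (3² − 10.0²)/(2·-2.3) = 19.8 m

Phase 4 (constant speed): v₀ = 3.00 m/s, a = 0 m/s².
v = v₀ + at = 3.00 + (0)(12) = 3.00 m/s
Δx = v₀t + ½at² = 3.00·12 + 0.5·0·12² = 36.0 m
Total distance = 89.1 + 20.9 + 19.8 + 36.0 = 166 m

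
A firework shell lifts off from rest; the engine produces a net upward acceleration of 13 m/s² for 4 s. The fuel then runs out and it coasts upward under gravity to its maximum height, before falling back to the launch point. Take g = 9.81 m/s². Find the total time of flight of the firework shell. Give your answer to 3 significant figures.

Phase 1 (powered ascent): v₀ = 0 m/s, a = 13 m/s².
v = v₀ + at = 0 + (13)(4) = 52.0 m/s
Δx = v₀t + ½at² = 0·4 + 0.5·13·4² = 104 m

Phase 2 (coasting upward): v₀ = 52.0 m/s, a = -9.81 m/s².
v = v₀ + at → t = (0 − 52.0) / -9.81 = 5.30 s
v² = v₀² + 2aΔx → Δx = (0² − 52.0²)/(2·-9.81) = 138 m

Phase 3 (free fall): v₀ = 0 m/s, a = -9.81 m/s².
Falls 242 m from rest: t = √(2·242/9.81) = 7.02 s; v = g·t = 68.9 m/s.
Total time = 4.00 + 5.30 + 7.02 = 16.3 s

16.3 s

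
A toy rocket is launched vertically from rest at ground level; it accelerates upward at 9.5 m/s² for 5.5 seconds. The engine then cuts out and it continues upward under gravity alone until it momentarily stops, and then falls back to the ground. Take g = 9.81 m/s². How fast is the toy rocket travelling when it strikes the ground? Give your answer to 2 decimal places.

74.49 m/s

Phase 1 (powered ascent): v₀ = 0 m/s, a = 9.5 m/s².
v = v₀ + at = 0 + (9.5)(5.5) = 52.2 m/s
Δx = v₀t + ½at² = 0·5.5 + 0.5·9.5·5.5² = 144 m

Phase 2 (coasting upward): v₀ = 52.2 m/s, a = -9.81 m/s².
v = v₀ + at → t = (0 − 52.2) / -9.81 = 5.33 s
v² = v₀² + 2aΔx → Δx = (0² − 52.2²)/(2·-9.81) = 139 m

Phase 3 (free fall): v₀ = 0 m/s, a = -9.81 m/s².
Falls 283 m from rest: t = √(2·283/9.81) = 7.59 s; v = g·t = 74.5 m/s.
Impact speed = 74.5 m/s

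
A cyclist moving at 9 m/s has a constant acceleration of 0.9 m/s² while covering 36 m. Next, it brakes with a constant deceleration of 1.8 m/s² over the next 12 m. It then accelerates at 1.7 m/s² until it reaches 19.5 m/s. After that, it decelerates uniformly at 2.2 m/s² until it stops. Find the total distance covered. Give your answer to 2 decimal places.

Phase 1 (accelerating): v₀ = 9.00 m/s, a = 0.9 m/s².
v² = v₀² + 2aΔx = 9.00² + 2·0.9·36 = 146 → v = 12.1 m/s
t = (v − v₀)/a = (12.1 − 9.00)/0.9 = 3.42 s

Phase 2 (decelerating): v₀ = 12.1 m/s, a = -1.8 m/s².
v² = v₀² + 2aΔx = 12.1² + 2·-1.8·12 = 103 → v = 10.1 m/s
t = (v − v₀)/a = (10.1 − 12.1)/-1.8 = 1.08 s

Phase 3 (accelerating): v₀ = 10.1 m/s, a = 1.7 m/s².
v = v₀ + at → t = (19.5 − 10.1) / 1.7 = 5.51 s
v² = v₀² + 2aΔx → Δx = (19.5² − 10.1²)/(2·1.7) = 81.7 m

Phase 4 (decelerating): v₀ = 19.5 m/s, a = -2.2 m/s².
v = v₀ + at → t = (0 − 19.5) / -2.2 = 8.86 s
v² = v₀² + 2aΔx → Δx = (0² − 19.5²)/(2·-2.2) = 86.4 m
Total distance = 36.0 + 12.0 + 81.7 + 86.4 = 216 m

216.08 m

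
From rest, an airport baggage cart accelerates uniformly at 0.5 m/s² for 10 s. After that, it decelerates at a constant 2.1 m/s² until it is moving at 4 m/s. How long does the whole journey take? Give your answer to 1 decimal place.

Phase 1 (accelerating): v₀ = 0 m/s, a = 0.5 m/s².
v = v₀ + at = 0 + (0.5)(10) = 5.00 m/s
Δx = v₀t + ½at² = 0·10 + 0.5·0.5·10² = 25.0 m

Phase 2 (decelerating): v₀ = 5.00 m/s, a = -2.1 m/s².
v = v₀ + at → t = (4 − 5.00) / -2.1 = 0.476 s
v² = v₀² + 2aΔx → Δx = (4² − 5.00²)/(2·-2.1) = 2.14 m
Total time = 10.0 + 0.476 = 10.5 s

10.5 s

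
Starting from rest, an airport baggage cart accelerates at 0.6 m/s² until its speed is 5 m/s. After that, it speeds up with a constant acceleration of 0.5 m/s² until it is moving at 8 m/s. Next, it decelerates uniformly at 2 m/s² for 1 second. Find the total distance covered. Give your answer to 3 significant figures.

66.8 m

Phase 1 (accelerating): v₀ = 0 m/s, a = 0.6 m/s².
v = v₀ + at → t = (5 − 0) / 0.6 = 8.33 s
v² = v₀² + 2aΔx → Δx = (5² − 0²)/(2·0.6) = 20.8 m

Phase 2 (accelerating): v₀ = 5.00 m/s, a = 0.5 m/s².
v = v₀ + at → t = (8 − 5.00) / 0.5 = 6.00 s
v² = v₀² + 2aΔx → Δx = (8² − 5.00²)/(2·0.5) = 39.0 m

Phase 3 (decelerating): v₀ = 8.00 m/s, a = -2 m/s².
v = v₀ + at = 8.00 + (-2)(1) = 6.00 m/s
Δx = v₀t + ½at² = 8.00·1 + 0.5·-2·1² = 7.00 m
Total distance = 20.8 + 39.0 + 7.00 = 66.8 m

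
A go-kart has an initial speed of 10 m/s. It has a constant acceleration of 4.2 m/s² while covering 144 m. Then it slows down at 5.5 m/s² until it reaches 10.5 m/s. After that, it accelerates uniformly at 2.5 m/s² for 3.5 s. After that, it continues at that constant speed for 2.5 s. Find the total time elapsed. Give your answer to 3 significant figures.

16.9 s

Phase 1 (accelerating): v₀ = 10.0 m/s, a = 4.2 m/s².
v² = v₀² + 2aΔx = 10.0² + 2·4.2·144 = 1310 → v = 36.2 m/s
t = (v − v₀)/a = (36.2 − 10.0)/4.2 = 6.24 s

Phase 2 (decelerating): v₀ = 36.2 m/s, a = -5.5 m/s².
v = v₀ + at → t = (10.5 − 36.2) / -5.5 = 4.67 s
v² = v₀² + 2aΔx → Δx = (10.5² − 36.2²)/(2·-5.5) = 109 m

Phase 3 (accelerating): v₀ = 10.5 m/s, a = 2.5 m/s².
v = v₀ + at = 10.5 + (2.5)(3.5) = 19.2 m/s
Δx = v₀t + ½at² = 10.5·3.5 + 0.5·2.5·3.5² = 52.1 m

Phase 4 (constant speed): v₀ = 19.2 m/s, a = 0 m/s².
v = v₀ + at = 19.2 + (0)(2.5) = 19.2 m/s
Δx = v₀t + ½at² = 19.2·2.5 + 0.5·0·2.5² = 48.1 m
Total time = 6.24 + 4.67 + 3.50 + 2.50 = 16.9 s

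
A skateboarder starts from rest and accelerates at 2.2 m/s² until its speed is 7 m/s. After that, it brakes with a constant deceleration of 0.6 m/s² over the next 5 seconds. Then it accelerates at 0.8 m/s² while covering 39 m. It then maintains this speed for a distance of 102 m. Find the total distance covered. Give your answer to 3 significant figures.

Phase 1 (accelerating): v₀ = 0 m/s, a = 2.2 m/s².
v = v₀ + at → t = (7 − 0) / 2.2 = 3.18 s
v² = v₀² + 2aΔx → Δx = (7² − 0²)/(2·2.2) = 11.1 m

Phase 2 (decelerating): v₀ = 7.00 m/s, a = -0.6 m/s².
v = v₀ + at = 7.00 + (-0.6)(5) = 4.00 m/s
Δx = v₀t + ½at² = 7.00·5 + 0.5·-0.6·5² = 27.5 m

Phase 3 (accelerating): v₀ = 4.00 m/s, a = 0.8 m/s².
v² = v₀² + 2aΔx = 4.00² + 2·0.8·39 = 78.4 → v = 8.85 m/s
t = (v − v₀)/a = (8.85 − 4.00)/0.8 = 6.07 s

Phase 4 (constant speed): v₀ = 8.85 m/s, a = 0 m/s².
Constant speed: t = d/v = 102/8.85 = 11.5 s
Total distance = 11.1 + 27.5 + 39.0 + 102 = 180 m

180 m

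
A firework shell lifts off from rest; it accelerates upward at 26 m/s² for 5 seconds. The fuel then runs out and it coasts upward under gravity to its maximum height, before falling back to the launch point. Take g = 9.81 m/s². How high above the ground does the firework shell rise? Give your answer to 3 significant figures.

1190 m

Phase 1 (powered ascent): v₀ = 0 m/s, a = 26 m/s².
v = v₀ + at = 0 + (26)(5) = 130 m/s
Δx = v₀t + ½at² = 0·5 + 0.5·26·5² = 325 m

Phase 2 (coasting upward): v₀ = 130 m/s, a = -9.81 m/s².
v = v₀ + at → t = (0 − 130) / -9.81 = 13.3 s
v² = v₀² + 2aΔx → Δx = (0² − 130²)/(2·-9.81) = 861 m
Maximum height = 325 + 861 = 1190 m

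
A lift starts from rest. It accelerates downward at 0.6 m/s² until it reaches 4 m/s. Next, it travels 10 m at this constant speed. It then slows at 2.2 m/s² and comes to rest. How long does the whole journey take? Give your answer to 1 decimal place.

Phase 1 (accelerating): v₀ = 0 m/s, a = 0.6 m/s².
v = v₀ + at → t = (4 − 0) / 0.6 = 6.67 s
v² = v₀² + 2aΔx → Δx = (4² − 0²)/(2·0.6) = 13.3 m

Phase 2 (constant speed): v₀ = 4.00 m/s, a = 0 m/s².
Constant speed: t = d/v = 10/4.00 = 2.50 s

Phase 3 (decelerating): v₀ = 4.00 m/s, a = -2.2 m/s².
v = v₀ + at → t = (0 − 4.00) / -2.2 = 1.82 s
v² = v₀² + 2aΔx → Δx = (0² − 4.00²)/(2·-2.2) = 3.64 m
Total time = 6.67 + 2.50 + 1.82 = 11.0 s

11.0 s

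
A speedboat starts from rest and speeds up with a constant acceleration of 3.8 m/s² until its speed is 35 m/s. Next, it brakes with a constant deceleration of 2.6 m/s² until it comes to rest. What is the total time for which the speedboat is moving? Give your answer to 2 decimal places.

22.67 s

Phase 1 (accelerating): v₀ = 0 m/s, a = 3.8 m/s².
v = v₀ + at → t = (35 − 0) / 3.8 = 9.21 s
v² = v₀² + 2aΔx → Δx = (35² − 0²)/(2·3.8) = 161 m

Phase 2 (decelerating): v₀ = 35.0 m/s, a = -2.6 m/s².
v = v₀ + at → t = (0 − 35.0) / -2.6 = 13.5 s
v² = v₀² + 2aΔx → Δx = (0² − 35.0²)/(2·-2.6) = 236 m
Total time = 9.21 + 13.5 = 22.7 s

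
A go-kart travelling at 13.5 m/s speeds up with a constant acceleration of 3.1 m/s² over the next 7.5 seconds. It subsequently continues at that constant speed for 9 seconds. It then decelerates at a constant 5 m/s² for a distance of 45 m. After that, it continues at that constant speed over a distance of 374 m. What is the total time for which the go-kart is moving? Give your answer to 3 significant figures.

30.3 s

Phase 1 (accelerating): v₀ = 13.5 m/s, a = 3.1 m/s².
v = v₀ + at = 13.5 + (3.1)(7.5) = 36.8 m/s
Δx = v₀t + ½at² = 13.5·7.5 + 0.5·3.1·7.5² = 188 m

Phase 2 (constant speed): v₀ = 36.8 m/s, a = 0 m/s².
v = v₀ + at = 36.8 + (0)(9) = 36.8 m/s
Δx = v₀t + ½at² = 36.8·9 + 0.5·0·9² = 331 m

Phase 3 (decelerating): v₀ = 36.8 m/s, a = -5 m/s².
v² = v₀² + 2aΔx = 36.8² + 2·-5·45 = 901 → v = 30.0 m/s
t = (v − v₀)/a = (30.0 − 36.8)/-5 = 1.35 s

Phase 4 (constant speed): v₀ = 30.0 m/s, a = 0 m/s².
Constant speed: t = d/v = 374/30.0 = 12.5 s
Total time = 7.50 + 9.00 + 1.35 + 12.5 = 30.3 s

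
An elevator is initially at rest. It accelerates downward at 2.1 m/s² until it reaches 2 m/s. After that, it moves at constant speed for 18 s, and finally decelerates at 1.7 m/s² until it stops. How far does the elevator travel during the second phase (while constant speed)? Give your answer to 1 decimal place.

36.0 m

Phase 1 (accelerating): v₀ = 0 m/s, a = 2.1 m/s².
v = v₀ + at → t = (2 − 0) / 2.1 = 0.952 s
v² = v₀² + 2aΔx → Δx = (2² − 0²)/(2·2.1) = 0.952 m

Phase 2 (constant speed): v₀ = 2.00 m/s, a = 0 m/s².
v = v₀ + at = 2.00 + (0)(18) = 2.00 m/s
Δx = v₀t + ½at² = 2.00·18 + 0.5·0·18² = 36.0 m
Distance in phase 2 = 36.0 m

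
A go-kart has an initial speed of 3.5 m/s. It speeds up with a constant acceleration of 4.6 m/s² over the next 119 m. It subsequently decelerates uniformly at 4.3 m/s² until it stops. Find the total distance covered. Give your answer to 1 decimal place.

247.7 m

Phase 1 (accelerating): v₀ = 3.50 m/s, a = 4.6 m/s².
v² = v₀² + 2aΔx = 3.50² + 2·4.6·119 = 1110 → v = 33.3 m/s
t = (v − v₀)/a = (33.3 − 3.50)/4.6 = 6.47 s

Phase 2 (decelerating): v₀ = 33.3 m/s, a = -4.3 m/s².
v = v₀ + at → t = (0 − 33.3) / -4.3 = 7.74 s
v² = v₀² + 2aΔx → Δx = (0² − 33.3²)/(2·-4.3) = 129 m
Total distance = 119 + 129 = 248 m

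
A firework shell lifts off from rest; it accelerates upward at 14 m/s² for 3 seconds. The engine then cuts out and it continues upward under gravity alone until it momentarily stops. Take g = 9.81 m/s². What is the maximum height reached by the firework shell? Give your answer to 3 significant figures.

Phase 1 (powered ascent): v₀ = 0 m/s, a = 14 m/s².
v = v₀ + at = 0 + (14)(3) = 42.0 m/s
Δx = v₀t + ½at² = 0·3 + 0.5·14·3² = 63.0 m

Phase 2 (coasting upward): v₀ = 42.0 m/s, a = -9.81 m/s².
v = v₀ + at → t = (0 − 42.0) / -9.81 = 4.28 s
v² = v₀² + 2aΔx → Δx = (0² − 42.0²)/(2·-9.81) = 89.9 m
Maximum height = 63.0 + 89.9 = 153 m

153 m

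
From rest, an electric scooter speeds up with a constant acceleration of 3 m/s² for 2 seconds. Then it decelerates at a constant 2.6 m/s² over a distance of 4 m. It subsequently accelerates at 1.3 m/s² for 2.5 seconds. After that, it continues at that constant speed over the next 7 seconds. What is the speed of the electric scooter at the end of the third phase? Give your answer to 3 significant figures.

Phase 1 (accelerating): v₀ = 0 m/s, a = 3 m/s².
v = v₀ + at = 0 + (3)(2) = 6.00 m/s
Δx = v₀t + ½at² = 0·2 + 0.5·3·2² = 6.00 m

Phase 2 (decelerating): v₀ = 6.00 m/s, a = -2.6 m/s².
v² = v₀² + 2aΔx = 6.00² + 2·-2.6·4 = 15.2 → v = 3.90 m/s
t = (v − v₀)/a = (3.90 − 6.00)/-2.6 = 0.808 s

Phase 3 (accelerating): v₀ = 3.90 m/s, a = 1.3 m/s².
v = v₀ + at = 3.90 + (1.3)(2.5) = 7.15 m/s
Δx = v₀t + ½at² = 3.90·2.5 + 0.5·1.3·2.5² = 13.8 m
Speed at end of phase 3 = 7.15 m/s

7.15 m/s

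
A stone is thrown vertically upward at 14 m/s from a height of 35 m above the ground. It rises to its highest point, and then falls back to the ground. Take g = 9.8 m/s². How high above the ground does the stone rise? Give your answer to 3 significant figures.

Phase 1 (rising): v₀ = 14.0 m/s, a = -9.8 m/s².
v = v₀ + at → t = (0 − 14.0) / -9.8 = 1.43 s
v² = v₀² + 2aΔx → Δx = (0² − 14.0²)/(2·-9.8) = 10.0 m
Maximum height = 35 + 10.0 = 45.0 m

45.0 m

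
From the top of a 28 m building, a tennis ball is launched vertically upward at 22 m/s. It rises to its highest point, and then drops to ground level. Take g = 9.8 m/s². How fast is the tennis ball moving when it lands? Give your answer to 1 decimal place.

32.1 m/s

Phase 1 (rising): v₀ = 22.0 m/s, a = -9.8 m/s².
v = v₀ + at → t = (0 − 22.0) / -9.8 = 2.24 s
v² = v₀² + 2aΔx → Δx = (0² − 22.0²)/(2·-9.8) = 24.7 m

Phase 2 (falling): v₀ = 0 m/s, a = -9.8 m/s².
Falls 52.7 m from rest: t = √(2·52.7/9.8) = 3.28 s; v = g·t = 32.1 m/s.
Final speed = 32.1 m/s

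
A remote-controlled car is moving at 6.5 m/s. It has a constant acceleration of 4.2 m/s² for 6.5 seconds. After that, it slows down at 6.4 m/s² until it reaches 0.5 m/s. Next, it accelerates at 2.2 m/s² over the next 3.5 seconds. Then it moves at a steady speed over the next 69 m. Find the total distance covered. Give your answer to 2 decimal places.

Phase 1 (accelerating): v₀ = 6.50 m/s, a = 4.2 m/s².
v = v₀ + at = 6.50 + (4.2)(6.5) = 33.8 m/s
Δx = v₀t + ½at² = 6.50·6.5 + 0.5·4.2·6.5² = 131 m

Phase 2 (decelerating): v₀ = 33.8 m/s, a = -6.4 m/s².
v = v₀ + at → t = (0.5 − 33.8) / -6.4 = 5.20 s
v² = v₀² + 2aΔx → Δx = (0.5² − 33.8²)/(2·-6.4) = 89.2 m

Phase 3 (accelerating): v₀ = 0.500 m/s, a = 2.2 m/s².
v = v₀ + at = 0.500 + (2.2)(3.5) = 8.20 m/s
Δx = v₀t + ½at² = 0.500·3.5 + 0.5·2.2·3.5² = 15.2 m

Phase 4 (constant speed): v₀ = 8.20 m/s, a = 0 m/s².
Constant speed: t = d/v = 69/8.20 = 8.41 s
Total distance = 131 + 89.2 + 15.2 + 69.0 = 304 m

304.43 m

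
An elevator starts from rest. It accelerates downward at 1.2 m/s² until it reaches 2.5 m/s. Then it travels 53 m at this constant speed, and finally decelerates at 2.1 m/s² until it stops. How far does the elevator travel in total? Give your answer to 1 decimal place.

57.1 m

Phase 1 (accelerating): v₀ = 0 m/s, a = 1.2 m/s².
v = v₀ + at → t = (2.5 − 0) / 1.2 = 2.08 s
v² = v₀² + 2aΔx → Δx = (2.5² − 0²)/(2·1.2) = 2.60 m

Phase 2 (constant speed): v₀ = 2.50 m/s, a = 0 m/s².
Constant speed: t = d/v = 53/2.50 = 21.2 s

Phase 3 (decelerating): v₀ = 2.50 m/s, a = -2.1 m/s².
v = v₀ + at → t = (0 − 2.50) / -2.1 = 1.19 s
v² = v₀² + 2aΔx → Δx = (0² − 2.50²)/(2·-2.1) = 1.49 m
Total distance = 2.60 + 53.0 + 1.49 = 57.1 m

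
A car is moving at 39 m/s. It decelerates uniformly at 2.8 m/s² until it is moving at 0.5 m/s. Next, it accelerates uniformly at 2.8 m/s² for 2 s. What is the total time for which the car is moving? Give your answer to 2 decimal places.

Phase 1 (decelerating): v₀ = 39.0 m/s, a = -2.8 m/s².
v = v₀ + at → t = (0.5 − 39.0) / -2.8 = 13.8 s
v² = v₀² + 2aΔx → Δx = (0.5² − 39.0²)/(2·-2.8) = 272 m

Phase 2 (accelerating): v₀ = 0.500 m/s, a = 2.8 m/s².
v = v₀ + at = 0.500 + (2.8)(2) = 6.10 m/s
Δx = v₀t + ½at² = 0.500·2 + 0.5·2.8·2² = 6.60 m
Total time = 13.8 + 2.00 = 15.8 s

15.75 s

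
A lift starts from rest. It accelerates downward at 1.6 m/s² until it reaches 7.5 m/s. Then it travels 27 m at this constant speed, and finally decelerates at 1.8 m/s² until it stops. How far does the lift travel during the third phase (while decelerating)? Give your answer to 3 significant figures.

15.6 m

Phase 1 (accelerating): v₀ = 0 m/s, a = 1.6 m/s².
v = v₀ + at → t = (7.5 − 0) / 1.6 = 4.69 s
v² = v₀² + 2aΔx → Δx = (7.5² − 0²)/(2·1.6) = 17.6 m

Phase 2 (constant speed): v₀ = 7.50 m/s, a = 0 m/s².
Constant speed: t = d/v = 27/7.50 = 3.60 s

Phase 3 (decelerating): v₀ = 7.50 m/s, a = -1.8 m/s².
v = v₀ + at → t = (0 − 7.50) / -1.8 = 4.17 s
v² = v₀² + 2aΔx → Δx = (0² − 7.50²)/(2·-1.8) = 15.6 m
Distance in phase 3 = 15.6 m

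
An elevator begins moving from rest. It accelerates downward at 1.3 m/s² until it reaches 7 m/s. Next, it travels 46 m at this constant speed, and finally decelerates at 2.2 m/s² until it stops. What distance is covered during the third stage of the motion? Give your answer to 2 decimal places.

11.14 m

Phase 1 (accelerating): v₀ = 0 m/s, a = 1.3 m/s².
v = v₀ + at → t = (7 − 0) / 1.3 = 5.38 s
v² = v₀² + 2aΔx → Δx = (7² − 0²)/(2·1.3) = 18.8 m

Phase 2 (constant speed): v₀ = 7.00 m/s, a = 0 m/s².
Constant speed: t = d/v = 46/7.00 = 6.57 s

Phase 3 (decelerating): v₀ = 7.00 m/s, a = -2.2 m/s².
v = v₀ + at → t = (0 − 7.00) / -2.2 = 3.18 s
v² = v₀² + 2aΔx → Δx = (0² − 7.00²)/(2·-2.2) = 11.1 m
Distance in phase 3 = 11.1 m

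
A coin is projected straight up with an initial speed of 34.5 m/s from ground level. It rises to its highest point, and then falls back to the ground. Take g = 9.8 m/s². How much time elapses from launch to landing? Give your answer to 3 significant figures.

Phase 1 (rising): v₀ = 34.5 m/s, a = -9.8 m/s².
v = v₀ + at → t = (0 − 34.5) / -9.8 = 3.52 s
v² = v₀² + 2aΔx → Δx = (0² − 34.5²)/(2·-9.8) = 60.7 m

Phase 2 (falling): v₀ = 0 m/s, a = -9.8 m/s².
Falls 60.7 m from rest: t = √(2·60.7/9.8) = 3.52 s; v = g·t = 34.5 m/s.
Total time = 3.52 + 3.52 = 7.04 s

7.04 s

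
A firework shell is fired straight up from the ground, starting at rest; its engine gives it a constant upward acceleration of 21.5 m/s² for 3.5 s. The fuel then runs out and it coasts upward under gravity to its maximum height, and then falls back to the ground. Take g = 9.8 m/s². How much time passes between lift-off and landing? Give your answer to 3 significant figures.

20.4 s

Phase 1 (powered ascent): v₀ = 0 m/s, a = 21.5 m/s².
v = v₀ + at = 0 + (21.5)(3.5) = 75.2 m/s
Δx = v₀t + ½at² = 0·3.5 + 0.5·21.5·3.5² = 132 m

Phase 2 (coasting upward): v₀ = 75.2 m/s, a = -9.8 m/s².
v = v₀ + at → t = (0 − 75.2) / -9.8 = 7.68 s
v² = v₀² + 2aΔx → Δx = (0² − 75.2²)/(2·-9.8) = 289 m

Phase 3 (free fall): v₀ = 0 m/s, a = -9.8 m/s².
Falls 421 m from rest: t = √(2·421/9.8) = 9.26 s; v = g·t = 90.8 m/s.
Total time = 3.50 + 7.68 + 9.26 = 20.4 s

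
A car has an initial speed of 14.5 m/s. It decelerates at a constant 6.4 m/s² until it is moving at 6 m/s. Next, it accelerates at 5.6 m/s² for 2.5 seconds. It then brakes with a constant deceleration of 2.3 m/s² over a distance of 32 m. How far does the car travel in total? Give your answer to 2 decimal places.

Phase 1 (decelerating): v₀ = 14.5 m/s, a = -6.4 m/s².
v = v₀ + at → t = (6 − 14.5) / -6.4 = 1.33 s
v² = v₀² + 2aΔx → Δx = (6² − 14.5²)/(2·-6.4) = 13.6 m

Phase 2 (accelerating): v₀ = 6.00 m/s, a = 5.6 m/s².
v = v₀ + at = 6.00 + (5.6)(2.5) = 20.0 m/s
Δx = v₀t + ½at² = 6.00·2.5 + 0.5·5.6·2.5² = 32.5 m

Phase 3 (decelerating): v₀ = 20.0 m/s, a = -2.3 m/s².
v² = v₀² + 2aΔx = 20.0² + 2·-2.3·32 = 253 → v = 15.9 m/s
t = (v − v₀)/a = (15.9 − 20.0)/-2.3 = 1.78 s
Total distance = 13.6 + 32.5 + 32.0 = 78.1 m

78.11 m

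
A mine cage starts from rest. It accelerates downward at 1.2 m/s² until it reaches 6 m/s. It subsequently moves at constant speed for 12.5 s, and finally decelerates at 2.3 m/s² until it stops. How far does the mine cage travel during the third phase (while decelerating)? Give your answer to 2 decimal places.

Phase 1 (accelerating): v₀ = 0 m/s, a = 1.2 m/s².
v = v₀ + at → t = (6 − 0) / 1.2 = 5.00 s
v² = v₀² + 2aΔx → Δx = (6² − 0²)/(2·1.2) = 15.0 m

Phase 2 (constant speed): v₀ = 6.00 m/s, a = 0 m/s².
v = v₀ + at = 6.00 + (0)(12.5) = 6.00 m/s
Δx = v₀t + ½at² = 6.00·12.5 + 0.5·0·12.5² = 75.0 m

Phase 3 (decelerating): v₀ = 6.00 m/s, a = -2.3 m/s².
v = v₀ + at → t = (0 − 6.00) / -2.3 = 2.61 s
v² = v₀² + 2aΔx → Δx = (0² − 6.00²)/(2·-2.3) = 7.83 m
Distance in phase 3 = 7.83 m

7.83 m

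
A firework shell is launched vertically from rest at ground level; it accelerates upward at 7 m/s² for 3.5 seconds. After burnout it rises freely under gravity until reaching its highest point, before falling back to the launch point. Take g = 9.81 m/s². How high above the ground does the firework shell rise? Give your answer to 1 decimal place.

73.5 m

Phase 1 (powered ascent): v₀ = 0 m/s, a = 7 m/s².
v = v₀ + at = 0 + (7)(3.5) = 24.5 m/s
Δx = v₀t + ½at² = 0·3.5 + 0.5·7·3.5² = 42.9 m

Phase 2 (coasting upward): v₀ = 24.5 m/s, a = -9.81 m/s².
v = v₀ + at → t = (0 − 24.5) / -9.81 = 2.50 s
v² = v₀² + 2aΔx → Δx = (0² − 24.5²)/(2·-9.81) = 30.6 m
Maximum height = 42.9 + 30.6 = 73.5 m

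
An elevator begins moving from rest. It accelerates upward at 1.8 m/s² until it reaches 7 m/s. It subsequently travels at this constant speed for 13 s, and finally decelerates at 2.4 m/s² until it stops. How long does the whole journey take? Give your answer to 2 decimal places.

Phase 1 (accelerating): v₀ = 0 m/s, a = 1.8 m/s².
v = v₀ + at → t = (7 − 0) / 1.8 = 3.89 s
v² = v₀² + 2aΔx → Δx = (7² − 0²)/(2·1.8) = 13.6 m

Phase 2 (constant speed): v₀ = 7.00 m/s, a = 0 m/s².
v = v₀ + at = 7.00 + (0)(13) = 7.00 m/s
Δx = v₀t + ½at² = 7.00·13 + 0.5·0·13² = 91.0 m

Phase 3 (decelerating): v₀ = 7.00 m/s, a = -2.4 m/s².
v = v₀ + at → t = (0 − 7.00) / -2.4 = 2.92 s
v² = v₀² + 2aΔx → Δx = (0² − 7.00²)/(2·-2.4) = 10.2 m
Total time = 3.89 + 13.0 + 2.92 = 19.8 s

19.81 s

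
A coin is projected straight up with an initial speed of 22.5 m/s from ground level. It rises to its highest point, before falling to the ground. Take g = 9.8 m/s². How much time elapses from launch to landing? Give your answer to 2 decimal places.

4.59 s

Phase 1 (rising): v₀ = 22.5 m/s, a = -9.8 m/s².
v = v₀ + at → t = (0 − 22.5) / -9.8 = 2.30 s
v² = v₀² + 2aΔx → Δx = (0² − 22.5²)/(2·-9.8) = 25.8 m

Phase 2 (falling): v₀ = 0 m/s, a = -9.8 m/s².
Falls 25.8 m from rest: t = √(2·25.8/9.8) = 2.30 s; v = g·t = 22.5 m/s.
Total time = 2.30 + 2.30 = 4.59 s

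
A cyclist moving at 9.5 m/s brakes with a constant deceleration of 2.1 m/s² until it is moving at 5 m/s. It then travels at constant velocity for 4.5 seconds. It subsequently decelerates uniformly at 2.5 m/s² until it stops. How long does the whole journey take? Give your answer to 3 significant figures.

Phase 1 (decelerating): v₀ = 9.50 m/s, a = -2.1 m/s².
v = v₀ + at → t = (5 − 9.50) / -2.1 = 2.14 s
v² = v₀² + 2aΔx → Δx = (5² − 9.50²)/(2·-2.1) = 15.5 m

Phase 2 (constant speed): v₀ = 5.00 m/s, a = 0 m/s².
v = v₀ + at = 5.00 + (0)(4.5) = 5.00 m/s
Δx = v₀t + ½at² = 5.00·4.5 + 0.5·0·4.5² = 22.5 m

Phase 3 (decelerating): v₀ = 5.00 m/s, a = -2.5 m/s².
v = v₀ + at → t = (0 − 5.00) / -2.5 = 2.00 s
v² = v₀² + 2aΔx → Δx = (0² − 5.00²)/(2·-2.5) = 5.00 m
Total time = 2.14 + 4.50 + 2.00 = 8.64 s

8.64 s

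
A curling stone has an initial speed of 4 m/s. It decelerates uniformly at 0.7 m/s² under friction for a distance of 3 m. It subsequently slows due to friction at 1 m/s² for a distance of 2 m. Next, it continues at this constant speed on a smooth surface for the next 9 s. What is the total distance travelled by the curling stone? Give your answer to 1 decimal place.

30.1 m

Phase 1 (decelerating): v₀ = 4.00 m/s, a = -0.7 m/s².
v² = v₀² + 2aΔx = 4.00² + 2·-0.7·3 = 11.8 → v = 3.44 m/s
t = (v − v₀)/a = (3.44 − 4.00)/-0.7 = 0.807 s

Phase 2 (decelerating): v₀ = 3.44 m/s, a = -1 m/s².
v² = v₀² + 2aΔx = 3.44² + 2·-1·2 = 7.80 → v = 2.79 m/s
t = (v − v₀)/a = (2.79 − 3.44)/-1 = 0.642 s

Phase 3 (constant speed): v₀ = 2.79 m/s, a = 0 m/s².
v = v₀ + at = 2.79 + (0)(9) = 2.79 m/s
Δx = v₀t + ½at² = 2.79·9 + 0.5·0·9² = 25.1 m
Total distance = 3.00 + 2.00 + 25.1 = 30.1 m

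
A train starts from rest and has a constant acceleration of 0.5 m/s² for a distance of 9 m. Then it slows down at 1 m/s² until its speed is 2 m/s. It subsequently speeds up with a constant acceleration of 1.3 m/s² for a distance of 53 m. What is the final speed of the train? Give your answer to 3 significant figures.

Phase 1 (accelerating): v₀ = 0 m/s, a = 0.5 m/s².
v² = v₀² + 2aΔx = 0² + 2·0.5·9 = 9.00 → v = 3.00 m/s
t = (v − v₀)/a = (3.00 − 0)/0.5 = 6.00 s

Phase 2 (decelerating): v₀ = 3.00 m/s, a = -1 m/s².
v = v₀ + at → t = (2 − 3.00) / -1 = 1.00 s
v² = v₀² + 2aΔx → Δx = (2² − 3.00²)/(2·-1) = 2.50 m

Phase 3 (accelerating): v₀ = 2.00 m/s, a = 1.3 m/s².
v² = v₀² + 2aΔx = 2.00² + 2·1.3·53 = 142 → v = 11.9 m/s
t = (v − v₀)/a = (11.9 − 2.00)/1.3 = 7.62 s
Final speed = 11.9 m/s

11.9 m/s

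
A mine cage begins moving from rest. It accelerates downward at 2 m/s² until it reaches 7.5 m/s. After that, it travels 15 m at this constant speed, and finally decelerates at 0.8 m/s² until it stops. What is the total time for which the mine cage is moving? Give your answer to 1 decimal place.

15.1 s

Phase 1 (accelerating): v₀ = 0 m/s, a = 2 m/s².
v = v₀ + at → t = (7.5 − 0) / 2 = 3.75 s
v² = v₀² + 2aΔx → Δx = (7.5² − 0²)/(2·2) = 14.1 m

Phase 2 (constant speed): v₀ = 7.50 m/s, a = 0 m/s².
Constant speed: t = d/v = 15/7.50 = 2.00 s

Phase 3 (decelerating): v₀ = 7.50 m/s, a = -0.8 m/s².
v = v₀ + at → t = (0 − 7.50) / -0.8 = 9.38 s
v² = v₀² + 2aΔx → Δx = (0² − 7.50²)/(2·-0.8) = 35.2 m
Total time = 3.75 + 2.00 + 9.38 = 15.1 s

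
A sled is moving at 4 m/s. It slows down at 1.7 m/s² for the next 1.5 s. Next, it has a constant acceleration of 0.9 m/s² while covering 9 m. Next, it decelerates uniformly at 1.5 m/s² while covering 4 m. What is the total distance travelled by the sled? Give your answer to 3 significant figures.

Phase 1 (decelerating): v₀ = 4.00 m/s, a = -1.7 m/s².
v = v₀ + at = 4.00 + (-1.7)(1.5) = 1.45 m/s
Δx = v₀t + ½at² = 4.00·1.5 + 0.5·-1.7·1.5² = 4.09 m

Phase 2 (accelerating): v₀ = 1.45 m/s, a = 0.9 m/s².
v² = v₀² + 2aΔx = 1.45² + 2·0.9·9 = 18.3 → v = 4.28 m/s
t = (v − v₀)/a = (4.28 − 1.45)/0.9 = 3.14 s

Phase 3 (decelerating): v₀ = 4.28 m/s, a = -1.5 m/s².
v² = v₀² + 2aΔx = 4.28² + 2·-1.5·4 = 6.30 → v = 2.51 m/s
t = (v − v₀)/a = (2.51 − 4.28)/-1.5 = 1.18 s
Total distance = 4.09 + 9.00 + 4.00 = 17.1 m

17.1 m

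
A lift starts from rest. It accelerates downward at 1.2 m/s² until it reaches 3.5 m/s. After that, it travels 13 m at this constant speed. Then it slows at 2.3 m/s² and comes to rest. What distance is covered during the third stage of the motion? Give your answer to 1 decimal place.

2.7 m

Phase 1 (accelerating): v₀ = 0 m/s, a = 1.2 m/s².
v = v₀ + at → t = (3.5 − 0) / 1.2 = 2.92 s
v² = v₀² + 2aΔx → Δx = (3.5² − 0²)/(2·1.2) = 5.10 m

Phase 2 (constant speed): v₀ = 3.50 m/s, a = 0 m/s².
Constant speed: t = d/v = 13/3.50 = 3.71 s

Phase 3 (decelerating): v₀ = 3.50 m/s, a = -2.3 m/s².
v = v₀ + at → t = (0 − 3.50) / -2.3 = 1.52 s
v² = v₀² + 2aΔx → Δx = (0² − 3.50²)/(2·-2.3) = 2.66 m
Distance in phase 3 = 2.66 m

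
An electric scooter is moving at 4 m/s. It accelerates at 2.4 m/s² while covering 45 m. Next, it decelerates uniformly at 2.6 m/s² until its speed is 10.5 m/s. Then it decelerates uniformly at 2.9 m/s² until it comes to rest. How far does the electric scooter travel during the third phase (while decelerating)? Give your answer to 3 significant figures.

19.0 m

Phase 1 (accelerating): v₀ = 4.00 m/s, a = 2.4 m/s².
v² = v₀² + 2aΔx = 4.00² + 2·2.4·45 = 232 → v = 15.2 m/s
t = (v − v₀)/a = (15.2 − 4.00)/2.4 = 4.68 s

Phase 2 (decelerating): v₀ = 15.2 m/s, a = -2.6 m/s².
v = v₀ + at → t = (10.5 − 15.2) / -2.6 = 1.82 s
v² = v₀² + 2aΔx → Δx = (10.5² − 15.2²)/(2·-2.6) = 23.4 m

Phase 3 (decelerating): v₀ = 10.5 m/s, a = -2.9 m/s².
v = v₀ + at → t = (0 − 10.5) / -2.9 = 3.62 s
v² = v₀² + 2aΔx → Δx = (0² − 10.5²)/(2·-2.9) = 19.0 m
Distance in phase 3 = 19.0 m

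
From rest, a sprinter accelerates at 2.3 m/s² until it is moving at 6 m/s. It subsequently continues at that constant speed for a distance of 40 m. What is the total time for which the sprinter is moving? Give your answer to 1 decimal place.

Phase 1 (accelerating): v₀ = 0 m/s, a = 2.3 m/s².
v = v₀ + at → t = (6 − 0) / 2.3 = 2.61 s
v² = v₀² + 2aΔx → Δx = (6² − 0²)/(2·2.3) = 7.83 m

Phase 2 (constant speed): v₀ = 6.00 m/s, a = 0 m/s².
Constant speed: t = d/v = 40/6.00 = 6.67 s
Total time = 2.61 + 6.67 = 9.28 s

9.3 s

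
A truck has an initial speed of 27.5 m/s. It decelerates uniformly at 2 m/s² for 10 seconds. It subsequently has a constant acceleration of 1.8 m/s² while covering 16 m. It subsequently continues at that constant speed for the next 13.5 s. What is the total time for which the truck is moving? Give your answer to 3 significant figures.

Phase 1 (decelerating): v₀ = 27.5 m/s, a = -2 m/s².
v = v₀ + at = 27.5 + (-2)(10) = 7.50 m/s
Δx = v₀t + ½at² = 27.5·10 + 0.5·-2·10² = 175 m

Phase 2 (accelerating): v₀ = 7.50 m/s, a = 1.8 m/s².
v² = v₀² + 2aΔx = 7.50² + 2·1.8·16 = 114 → v = 10.7 m/s
t = (v − v₀)/a = (10.7 − 7.50)/1.8 = 1.76 s

Phase 3 (constant speed): v₀ = 10.7 m/s, a = 0 m/s².
v = v₀ + at = 10.7 + (0)(13.5) = 10.7 m/s
Δx = v₀t + ½at² = 10.7·13.5 + 0.5·0·13.5² = 144 m
Total time = 10.0 + 1.76 + 13.5 = 25.3 s

25.3 s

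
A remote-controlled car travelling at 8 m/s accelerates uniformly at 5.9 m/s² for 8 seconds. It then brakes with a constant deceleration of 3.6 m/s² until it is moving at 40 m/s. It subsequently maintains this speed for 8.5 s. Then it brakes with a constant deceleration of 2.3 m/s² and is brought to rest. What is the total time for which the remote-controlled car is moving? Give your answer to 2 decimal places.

Phase 1 (accelerating): v₀ = 8.00 m/s, a = 5.9 m/s².
v = v₀ + at = 8.00 + (5.9)(8) = 55.2 m/s
Δx = v₀t + ½at² = 8.00·8 + 0.5·5.9·8² = 253 m

Phase 2 (decelerating): v₀ = 55.2 m/s, a = -3.6 m/s².
v = v₀ + at → t = (40 − 55.2) / -3.6 = 4.22 s
v² = v₀² + 2aΔx → Δx = (40² − 55.2²)/(2·-3.6) = 201 m

Phase 3 (constant speed): v₀ = 40.0 m/s, a = 0 m/s².
v = v₀ + at = 40.0 + (0)(8.5) = 40.0 m/s
Δx = v₀t + ½at² = 40.0·8.5 + 0.5·0·8.5² = 340 m

Phase 4 (decelerating): v₀ = 40.0 m/s, a = -2.3 m/s².
v = v₀ + at → t = (0 − 40.0) / -2.3 = 17.4 s
v² = v₀² + 2aΔx → Δx = (0² − 40.0²)/(2·-2.3) = 348 m
Total time = 8.00 + 4.22 + 8.50 + 17.4 = 38.1 s

38.11 s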